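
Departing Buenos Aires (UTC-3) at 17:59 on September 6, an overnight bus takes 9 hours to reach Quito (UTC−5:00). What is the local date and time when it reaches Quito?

00:59 on September 7

Convert departure to UTC: 17:59 + 3:00 = 20:59 UTC on Sep 6.
Add 9 hours travel time → 05:59 UTC (Sep 7).
Quito is UTC−5:00, so local arrival = 05:59 − 5:00 = 00:59 on Sep 7.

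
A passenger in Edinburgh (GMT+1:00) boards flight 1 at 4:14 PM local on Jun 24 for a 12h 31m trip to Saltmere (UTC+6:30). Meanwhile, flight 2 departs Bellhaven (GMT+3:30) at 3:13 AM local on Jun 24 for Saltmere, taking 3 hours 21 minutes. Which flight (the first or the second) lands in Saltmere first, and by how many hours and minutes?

the second, by 24 hours 41 minutes

Flight 1 in UTC: 4:14 PM − 1:00 = 3:14 PM on Jun 24.
+12 hours and 31 minutes → arrive 3:45 AM UTC on Jun 25.
Flight 2 in UTC: 3:13 AM − 3:30 = 11:43 PM on Jun 23.
+3 hours and 21 minutes → arrive 3:04 AM UTC on Jun 24.
Flight 2 lands earlier by 24 hours 41 minutes.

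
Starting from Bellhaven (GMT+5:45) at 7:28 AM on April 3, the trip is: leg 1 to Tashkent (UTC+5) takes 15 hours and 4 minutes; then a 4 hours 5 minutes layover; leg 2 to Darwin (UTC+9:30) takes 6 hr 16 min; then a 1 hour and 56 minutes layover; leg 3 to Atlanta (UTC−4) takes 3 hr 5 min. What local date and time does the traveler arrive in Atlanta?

Convert departure to UTC: 7:28 AM − 5:45 = 1:43 AM UTC on Apr 3.
Add 15 hours 4 minutes leg 1 → 4:47 PM UTC.
Add 4 hours 5 minutes layover in Tashkent → 8:52 PM UTC.
Add 6 hours 16 minutes leg 2 → 3:08 AM UTC (Apr 4).
Add 1 hour 56 minutes layover in Darwin → 5:04 AM UTC.
Add 3 hours 5 minutes leg 3 → 8:09 AM UTC.
Atlanta is UTC−4:00, so local arrival = 8:09 AM − 4:00 = 4:09 AM on Apr 4.

4:09 AM on April 4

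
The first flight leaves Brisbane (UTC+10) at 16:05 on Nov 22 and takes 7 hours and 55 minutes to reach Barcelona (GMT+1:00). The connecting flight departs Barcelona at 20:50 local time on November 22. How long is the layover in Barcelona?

5 hours 50 minutes

Convert departure to UTC: 16:05 − 10:00 = 06:05 UTC on Nov 22.
Add 7 hours and 55 minutes flight time → 14:00 UTC.
Barcelona is UTC+1:00, so local arrival = 14:00 + 1:00 = 15:00 on Nov 22.
Layover = 20:50 − 15:00 = 5 hours 50 minutes.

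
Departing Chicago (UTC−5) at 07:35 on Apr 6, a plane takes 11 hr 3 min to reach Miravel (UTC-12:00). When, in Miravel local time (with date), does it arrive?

11:38 on April 6

Miravel is 7:00 behind Chicago.
After 11 hours and 3 minutes it is 18:38 in Chicago.
Shift by the zone difference: 18:38 − 7:00 = 11:38 on Apr 6 in Miravel.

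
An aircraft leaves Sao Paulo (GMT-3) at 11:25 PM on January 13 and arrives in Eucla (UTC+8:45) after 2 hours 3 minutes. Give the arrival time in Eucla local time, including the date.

1:13 PM on January 14

Eucla is 11:45 ahead of Sao Paulo.
After 2 hours 3 minutes it is 1:28 AM (Jan 14) in Sao Paulo.
Shift by the zone difference: 1:28 AM + 11:45 = 1:13 PM on Jan 14 in Eucla.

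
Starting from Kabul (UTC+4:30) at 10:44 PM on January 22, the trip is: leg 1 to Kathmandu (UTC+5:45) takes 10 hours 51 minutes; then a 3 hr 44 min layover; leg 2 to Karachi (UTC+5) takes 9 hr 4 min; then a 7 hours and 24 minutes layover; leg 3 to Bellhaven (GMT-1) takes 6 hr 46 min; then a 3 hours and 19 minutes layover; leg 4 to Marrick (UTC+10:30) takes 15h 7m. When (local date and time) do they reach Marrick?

12:59 PM on January 25

Convert departure to UTC: 10:44 PM − 4:30 = 6:14 PM UTC on Jan 22.
Add 10 hours and 51 minutes leg 1 → 5:05 AM UTC (Jan 23).
Add 3 hours 44 minutes layover in Kathmandu → 8:49 AM UTC.
Add 9 hours 4 minutes leg 2 → 5:53 PM UTC.
Add 7 hours 24 minutes layover in Karachi → 1:17 AM UTC (Jan 24).
Add 6 hours and 46 minutes leg 3 → 8:03 AM UTC.
Add 3 hours and 19 minutes layover in Bellhaven → 11:22 AM UTC.
Add 15 hours 7 minutes leg 4 → 2:29 AM UTC (Jan 25).
Marrick is UTC+10:30, so local arrival = 2:29 AM + 10:30 = 12:59 PM on Jan 25.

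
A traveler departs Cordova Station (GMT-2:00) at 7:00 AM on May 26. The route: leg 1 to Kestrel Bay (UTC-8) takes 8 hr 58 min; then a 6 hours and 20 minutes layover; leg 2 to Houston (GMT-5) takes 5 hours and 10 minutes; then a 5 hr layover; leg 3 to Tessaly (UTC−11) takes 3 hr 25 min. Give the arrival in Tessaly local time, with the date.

Convert departure to UTC: 7:00 AM + 2:00 = 9:00 AM UTC on May 26.
Add 8 hours 58 minutes leg 1 → 5:58 PM UTC.
Add 6 hours and 20 minutes layover in Kestrel Bay → 12:18 AM UTC (May 27).
Add 5 hours 10 minutes leg 2 → 5:28 AM UTC.
Add 5 hours layover in Houston → 10:28 AM UTC.
Add 3 hours 25 minutes leg 3 → 1:53 PM UTC.
Tessaly is UTC−11:00, so local arrival = 1:53 PM − 11:00 = 2:53 AM on May 27.

2:53 AM on May 27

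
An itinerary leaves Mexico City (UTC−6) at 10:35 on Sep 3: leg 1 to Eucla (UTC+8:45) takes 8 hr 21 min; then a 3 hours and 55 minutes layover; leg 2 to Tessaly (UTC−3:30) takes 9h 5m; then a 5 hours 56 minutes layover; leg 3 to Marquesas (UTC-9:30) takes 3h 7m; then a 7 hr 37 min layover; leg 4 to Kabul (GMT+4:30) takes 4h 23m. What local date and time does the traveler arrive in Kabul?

15:29 on September 5

Convert departure to UTC: 10:35 + 6:00 = 16:35 UTC on Sep 3.
Add 8 hours 21 minutes leg 1 → 00:56 UTC (Sep 4).
Add 3 hours and 55 minutes layover in Eucla → 04:51 UTC.
Add 9 hours and 5 minutes leg 2 → 13:56 UTC.
Add 5 hours 56 minutes layover in Tessaly → 19:52 UTC.
Add 3 hours 7 minutes leg 3 → 22:59 UTC.
Add 7 hours and 37 minutes layover in Marquesas → 06:36 UTC (Sep 5).
Add 4 hours and 23 minutes leg 4 → 10:59 UTC.
Kabul is UTC+4:30, so local arrival = 10:59 + 4:30 = 15:29 on Sep 5.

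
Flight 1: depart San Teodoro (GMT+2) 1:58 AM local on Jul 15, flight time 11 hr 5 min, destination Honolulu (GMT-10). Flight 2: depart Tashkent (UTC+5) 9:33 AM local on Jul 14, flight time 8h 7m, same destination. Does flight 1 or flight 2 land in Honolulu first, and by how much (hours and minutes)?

Flight 1 in UTC: 1:58 AM − 2:00 = 11:58 PM on Jul 14.
+11 hours 5 minutes → arrive 11:03 AM UTC on Jul 15.
Flight 2 in UTC: 9:33 AM − 5:00 = 4:33 AM on Jul 14.
+8 hours 7 minutes → arrive 12:40 PM UTC on Jul 14.
Flight 2 lands earlier by 22 hours 23 minutes.

the second, by 22 hours 23 minutes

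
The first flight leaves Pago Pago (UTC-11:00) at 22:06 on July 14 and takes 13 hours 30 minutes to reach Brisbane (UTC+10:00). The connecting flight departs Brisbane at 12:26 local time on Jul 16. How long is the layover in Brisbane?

3 hours 50 minutes

Convert departure to UTC: 22:06 + 11:00 = 09:06 UTC on Jul 15.
Add 13 hours and 30 minutes flight time → 22:36 UTC.
Brisbane is UTC+10:00, so local arrival = 22:36 + 10:00 = 08:36 on Jul 16.
Layover = 12:26 − 08:36 = 3 hours 50 minutes.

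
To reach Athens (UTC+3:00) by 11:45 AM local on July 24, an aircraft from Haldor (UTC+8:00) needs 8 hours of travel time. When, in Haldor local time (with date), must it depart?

8:45 AM on Jul 24

Target arrival in UTC: 11:45 AM − 3:00 = 8:45 AM on Jul 24.
Subtract 8 hours → departure 12:45 AM UTC on Jul 24.
Haldor is UTC+8:00: 12:45 AM + 8:00 = 8:45 AM on Jul 24.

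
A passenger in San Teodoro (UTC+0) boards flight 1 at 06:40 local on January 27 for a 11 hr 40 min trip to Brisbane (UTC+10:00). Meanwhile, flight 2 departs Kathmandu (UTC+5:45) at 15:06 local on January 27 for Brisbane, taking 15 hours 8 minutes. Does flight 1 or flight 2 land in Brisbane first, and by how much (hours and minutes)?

the first, by 6 hours 9 minutes

Flight 1 departs at 06:40 UTC (Jan 27).
+11 hours 40 minutes → arrive 18:20 UTC on Jan 27.
Flight 2 in UTC: 15:06 − 5:45 = 09:21 on Jan 27.
+15 hours and 8 minutes → arrive 00:29 UTC on Jan 28.
Flight 1 lands earlier by 6 hours 9 minutes.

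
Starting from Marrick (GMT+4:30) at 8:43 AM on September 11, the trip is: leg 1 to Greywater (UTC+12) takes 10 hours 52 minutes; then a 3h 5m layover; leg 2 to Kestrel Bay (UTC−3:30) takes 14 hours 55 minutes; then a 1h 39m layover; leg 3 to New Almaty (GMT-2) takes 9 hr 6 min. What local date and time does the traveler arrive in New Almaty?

Convert departure to UTC: 8:43 AM − 4:30 = 4:13 AM UTC on Sep 11.
Add 10 hours and 52 minutes leg 1 → 3:05 PM UTC.
Add 3 hours 5 minutes layover in Greywater → 6:10 PM UTC.
Add 14 hours 55 minutes leg 2 → 9:05 AM UTC (Sep 12).
Add 1 hour 39 minutes layover in Kestrel Bay → 10:44 AM UTC.
Add 9 hours 6 minutes leg 3 → 7:50 PM UTC.
New Almaty is UTC−2:00, so local arrival = 7:50 PM − 2:00 = 5:50 PM on Sep 12.

5:50 PM on September 12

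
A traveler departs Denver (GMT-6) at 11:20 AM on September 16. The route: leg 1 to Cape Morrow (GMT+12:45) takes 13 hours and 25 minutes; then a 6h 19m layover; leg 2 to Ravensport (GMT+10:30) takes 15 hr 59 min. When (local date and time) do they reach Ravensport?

3:33 PM on Sep 18

Convert departure to UTC: 11:20 AM + 6:00 = 5:20 PM UTC on Sep 16.
Add 13 hours and 25 minutes leg 1 → 6:45 AM UTC (Sep 17).
Add 6 hours 19 minutes layover in Cape Morrow → 1:04 PM UTC.
Add 15 hours 59 minutes leg 2 → 5:03 AM UTC (Sep 18).
Ravensport is UTC+10:30, so local arrival = 5:03 AM + 10:30 = 3:33 PM on Sep 18.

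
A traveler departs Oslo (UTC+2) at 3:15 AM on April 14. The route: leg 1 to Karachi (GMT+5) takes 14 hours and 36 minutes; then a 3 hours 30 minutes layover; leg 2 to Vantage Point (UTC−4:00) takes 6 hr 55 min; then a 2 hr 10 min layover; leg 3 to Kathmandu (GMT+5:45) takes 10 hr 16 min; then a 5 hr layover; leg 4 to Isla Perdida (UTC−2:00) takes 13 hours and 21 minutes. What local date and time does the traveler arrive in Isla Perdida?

7:03 AM on April 16

Convert departure to UTC: 3:15 AM − 2:00 = 1:15 AM UTC on Apr 14.
Add 14 hours 36 minutes leg 1 → 3:51 PM UTC.
Add 3 hours and 30 minutes layover in Karachi → 7:21 PM UTC.
Add 6 hours 55 minutes leg 2 → 2:16 AM UTC (Apr 15).
Add 2 hours 10 minutes layover in Vantage Point → 4:26 AM UTC.
Add 10 hours and 16 minutes leg 3 → 2:42 PM UTC.
Add 5 hours layover in Kathmandu → 7:42 PM UTC.
Add 13 hours and 21 minutes leg 4 → 9:03 AM UTC (Apr 16).
Isla Perdida is UTC−2:00, so local arrival = 9:03 AM − 2:00 = 7:03 AM on Apr 16.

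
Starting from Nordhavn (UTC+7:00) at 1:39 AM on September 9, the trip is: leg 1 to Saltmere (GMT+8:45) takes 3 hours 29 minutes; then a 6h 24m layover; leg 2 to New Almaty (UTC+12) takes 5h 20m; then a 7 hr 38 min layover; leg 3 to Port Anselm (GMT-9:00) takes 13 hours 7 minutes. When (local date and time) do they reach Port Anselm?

Convert departure to UTC: 1:39 AM − 7:00 = 6:39 PM UTC on Sep 8.
Add 3 hours 29 minutes leg 1 → 10:08 PM UTC.
Add 6 hours and 24 minutes layover in Saltmere → 4:32 AM UTC (Sep 9).
Add 5 hours 20 minutes leg 2 → 9:52 AM UTC.
Add 7 hours and 38 minutes layover in New Almaty → 5:30 PM UTC.
Add 13 hours and 7 minutes leg 3 → 6:37 AM UTC (Sep 10).
Port Anselm is UTC−9:00, so local arrival = 6:37 AM − 9:00 = 9:37 PM on Sep 9.

9:37 PM on September 9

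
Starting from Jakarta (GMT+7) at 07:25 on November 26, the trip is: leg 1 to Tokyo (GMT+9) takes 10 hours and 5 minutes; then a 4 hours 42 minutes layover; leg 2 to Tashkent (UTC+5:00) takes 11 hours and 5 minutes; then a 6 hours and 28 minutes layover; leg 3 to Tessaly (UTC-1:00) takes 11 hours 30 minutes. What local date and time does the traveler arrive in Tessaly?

19:15 on November 27

Convert departure to UTC: 07:25 − 7:00 = 00:25 UTC on Nov 26.
Add 10 hours and 5 minutes leg 1 → 10:30 UTC.
Add 4 hours 42 minutes layover in Tokyo → 15:12 UTC.
Add 11 hours 5 minutes leg 2 → 02:17 UTC (Nov 27).
Add 6 hours 28 minutes layover in Tashkent → 08:45 UTC.
Add 11 hours 30 minutes leg 3 → 20:15 UTC.
Tessaly is UTC−1:00, so local arrival = 20:15 − 1:00 = 19:15 on Nov 27.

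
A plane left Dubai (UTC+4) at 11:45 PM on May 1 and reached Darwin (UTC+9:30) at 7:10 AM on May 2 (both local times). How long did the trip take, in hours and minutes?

Departure in UTC: 11:45 PM − 4:00 = 7:45 PM on May 1.
Arrival in UTC: 7:10 AM − 9:30 = 9:40 PM on May 1.
Elapsed = 9:40 PM − 7:45 PM = 1 hour 55 minutes.

1 hour 55 minutes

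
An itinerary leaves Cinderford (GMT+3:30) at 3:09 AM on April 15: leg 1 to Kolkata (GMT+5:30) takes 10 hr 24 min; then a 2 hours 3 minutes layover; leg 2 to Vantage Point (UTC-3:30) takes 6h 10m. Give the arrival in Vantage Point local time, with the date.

Convert departure to UTC: 3:09 AM − 3:30 = 11:39 PM UTC on Apr 14.
Add 10 hours 24 minutes leg 1 → 10:03 AM UTC (Apr 15).
Add 2 hours 3 minutes layover in Kolkata → 12:06 PM UTC.
Add 6 hours and 10 minutes leg 2 → 6:16 PM UTC.
Vantage Point is UTC−3:30, so local arrival = 6:16 PM − 3:30 = 2:46 PM on Apr 15.

2:46 PM on April 15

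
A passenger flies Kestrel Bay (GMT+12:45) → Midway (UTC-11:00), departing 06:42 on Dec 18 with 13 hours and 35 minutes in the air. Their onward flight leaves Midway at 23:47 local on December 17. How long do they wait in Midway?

Convert departure to UTC: 06:42 − 12:45 = 17:57 UTC on Dec 17.
Add 13 hours 35 minutes flight time → 07:32 UTC (Dec 18).
Midway is UTC−11:00, so local arrival = 07:32 − 11:00 = 20:32 on Dec 17.
Layover = 23:47 − 20:32 = 3 hours 15 minutes.

3 hours 15 minutes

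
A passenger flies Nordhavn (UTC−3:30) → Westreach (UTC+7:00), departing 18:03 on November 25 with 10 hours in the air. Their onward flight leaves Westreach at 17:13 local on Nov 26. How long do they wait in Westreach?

2 hours 40 minutes

Convert departure to UTC: 18:03 + 3:30 = 21:33 UTC on Nov 25.
Add 10 hours flight time → 07:33 UTC (Nov 26).
Westreach is UTC+7:00, so local arrival = 07:33 + 7:00 = 14:33 on Nov 26.
Layover = 17:13 − 14:33 = 2 hours 40 minutes.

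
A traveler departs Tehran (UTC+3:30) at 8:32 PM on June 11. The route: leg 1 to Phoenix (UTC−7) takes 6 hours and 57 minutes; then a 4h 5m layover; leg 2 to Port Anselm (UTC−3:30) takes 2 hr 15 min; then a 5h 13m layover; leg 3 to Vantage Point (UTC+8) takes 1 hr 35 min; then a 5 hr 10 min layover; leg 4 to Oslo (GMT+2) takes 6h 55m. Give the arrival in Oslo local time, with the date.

Convert departure to UTC: 8:32 PM − 3:30 = 5:02 PM UTC on Jun 11.
Add 6 hours 57 minutes leg 1 → 11:59 PM UTC.
Add 4 hours and 5 minutes layover in Phoenix → 4:04 AM UTC (Jun 12).
Add 2 hours 15 minutes leg 2 → 6:19 AM UTC.
Add 5 hours and 13 minutes layover in Port Anselm → 11:32 AM UTC.
Add 1 hour and 35 minutes leg 3 → 1:07 PM UTC.
Add 5 hours 10 minutes layover in Vantage Point → 6:17 PM UTC.
Add 6 hours and 55 minutes leg 4 → 1:12 AM UTC (Jun 13).
Oslo is UTC+2:00, so local arrival = 1:12 AM + 2:00 = 3:12 AM on Jun 13.

3:12 AM on June 13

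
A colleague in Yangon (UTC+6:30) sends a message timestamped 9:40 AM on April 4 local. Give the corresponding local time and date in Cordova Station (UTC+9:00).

12:10 PM on Apr 4

In UTC: 9:40 AM − 6:30 = 3:10 AM on Apr 4.
Cordova Station is UTC+9:00: 3:10 AM + 9:00 = 12:10 PM on Apr 4.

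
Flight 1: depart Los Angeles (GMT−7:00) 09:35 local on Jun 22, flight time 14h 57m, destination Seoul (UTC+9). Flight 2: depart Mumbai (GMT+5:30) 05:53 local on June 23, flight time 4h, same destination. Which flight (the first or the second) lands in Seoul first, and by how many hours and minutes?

Flight 1 in UTC: 09:35 + 7:00 = 16:35 on Jun 22.
+14 hours 57 minutes → arrive 07:32 UTC on Jun 23.
Flight 2 in UTC: 05:53 − 5:30 = 00:23 on Jun 23.
+4 hours → arrive 04:23 UTC on Jun 23.
Flight 2 lands earlier by 3 hours 9 minutes.

the second, by 3 hours 9 minutes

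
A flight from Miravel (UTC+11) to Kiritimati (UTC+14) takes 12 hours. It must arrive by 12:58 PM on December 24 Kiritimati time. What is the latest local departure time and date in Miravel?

9:58 PM on Dec 23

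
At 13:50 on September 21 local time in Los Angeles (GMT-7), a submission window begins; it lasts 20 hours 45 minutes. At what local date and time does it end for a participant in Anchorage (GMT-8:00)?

Convert start to UTC: 13:50 + 7:00 = 20:50 UTC on Sep 21.
Add 20 hours 45 minutes duration → 17:35 UTC (Sep 22).
Anchorage is UTC−8:00, so local end time = 17:35 − 8:00 = 09:35 on Sep 22.

09:35 on September 22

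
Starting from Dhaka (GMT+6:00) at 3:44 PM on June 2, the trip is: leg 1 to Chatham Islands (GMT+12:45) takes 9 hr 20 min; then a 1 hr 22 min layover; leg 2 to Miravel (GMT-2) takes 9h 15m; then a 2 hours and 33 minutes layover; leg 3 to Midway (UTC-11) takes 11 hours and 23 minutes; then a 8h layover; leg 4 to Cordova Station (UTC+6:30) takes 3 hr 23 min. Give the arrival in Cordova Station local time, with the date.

1:30 PM on June 4

Convert departure to UTC: 3:44 PM − 6:00 = 9:44 AM UTC on Jun 2.
Add 9 hours and 20 minutes leg 1 → 7:04 PM UTC.
Add 1 hour 22 minutes layover in Chatham Islands → 8:26 PM UTC.
Add 9 hours and 15 minutes leg 2 → 5:41 AM UTC (Jun 3).
Add 2 hours and 33 minutes layover in Miravel → 8:14 AM UTC.
Add 11 hours and 23 minutes leg 3 → 7:37 PM UTC.
Add 8 hours layover in Midway → 3:37 AM UTC (Jun 4).
Add 3 hours 23 minutes leg 4 → 7:00 AM UTC.
Cordova Station is UTC+6:30, so local arrival = 7:00 AM + 6:30 = 1:30 PM on Jun 4.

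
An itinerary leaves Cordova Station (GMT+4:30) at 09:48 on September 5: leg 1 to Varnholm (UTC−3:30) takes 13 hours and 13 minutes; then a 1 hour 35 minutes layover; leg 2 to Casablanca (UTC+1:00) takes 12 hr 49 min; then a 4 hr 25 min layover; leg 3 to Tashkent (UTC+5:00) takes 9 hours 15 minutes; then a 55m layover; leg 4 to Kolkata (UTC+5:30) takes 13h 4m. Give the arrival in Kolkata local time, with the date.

18:04 on September 7

Convert departure to UTC: 09:48 − 4:30 = 05:18 UTC on Sep 5.
Add 13 hours and 13 minutes leg 1 → 18:31 UTC.
Add 1 hour and 35 minutes layover in Varnholm → 20:06 UTC.
Add 12 hours 49 minutes leg 2 → 08:55 UTC (Sep 6).
Add 4 hours 25 minutes layover in Casablanca → 13:20 UTC.
Add 9 hours and 15 minutes leg 3 → 22:35 UTC.
Add 55 minutes layover in Tashkent → 23:30 UTC.
Add 13 hours 4 minutes leg 4 → 12:34 UTC (Sep 7).
Kolkata is UTC+5:30, so local arrival = 12:34 + 5:30 = 18:04 on Sep 7.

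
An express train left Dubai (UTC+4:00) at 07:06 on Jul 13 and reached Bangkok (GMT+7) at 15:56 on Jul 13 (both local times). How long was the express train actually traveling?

5 hours 50 minutes

Departure in UTC: 07:06 − 4:00 = 03:06 on Jul 13.
Arrival in UTC: 15:56 − 7:00 = 08:56 on Jul 13.
Elapsed = 08:56 − 03:06 = 5 hours 50 minutes.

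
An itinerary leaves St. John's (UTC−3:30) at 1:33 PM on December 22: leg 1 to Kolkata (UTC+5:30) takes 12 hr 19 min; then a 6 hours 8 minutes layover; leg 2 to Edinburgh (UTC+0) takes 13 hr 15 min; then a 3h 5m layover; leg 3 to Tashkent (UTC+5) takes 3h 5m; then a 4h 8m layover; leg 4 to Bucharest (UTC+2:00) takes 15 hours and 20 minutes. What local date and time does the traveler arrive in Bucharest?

4:23 AM on December 25

Convert departure to UTC: 1:33 PM + 3:30 = 5:03 PM UTC on Dec 22.
Add 12 hours and 19 minutes leg 1 → 5:22 AM UTC (Dec 23).
Add 6 hours 8 minutes layover in Kolkata → 11:30 AM UTC.
Add 13 hours 15 minutes leg 2 → 12:45 AM UTC (Dec 24).
Add 3 hours 5 minutes layover in Edinburgh → 3:50 AM UTC.
Add 3 hours 5 minutes leg 3 → 6:55 AM UTC.
Add 4 hours 8 minutes layover in Tashkent → 11:03 AM UTC.
Add 15 hours and 20 minutes leg 4 → 2:23 AM UTC (Dec 25).
Bucharest is UTC+2:00, so local arrival = 2:23 AM + 2:00 = 4:23 AM on Dec 25.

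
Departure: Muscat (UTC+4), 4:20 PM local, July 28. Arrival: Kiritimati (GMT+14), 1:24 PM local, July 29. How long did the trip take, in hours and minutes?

11 hours 4 minutes

Departure in UTC: 4:20 PM − 4:00 = 12:20 PM on Jul 28.
Arrival in UTC: 1:24 PM − 14:00 = 11:24 PM on Jul 28.
Elapsed = 11:24 PM − 12:20 PM = 11 hours 4 minutes.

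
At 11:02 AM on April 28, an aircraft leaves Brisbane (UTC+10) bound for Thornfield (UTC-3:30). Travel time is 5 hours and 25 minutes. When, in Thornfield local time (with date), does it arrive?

2:57 AM on April 28

Thornfield is 13:30 behind Brisbane.
After 5 hours 25 minutes it is 4:27 PM in Brisbane.
Shift by the zone difference: 4:27 PM − 13:30 = 2:57 AM on Apr 28 in Thornfield.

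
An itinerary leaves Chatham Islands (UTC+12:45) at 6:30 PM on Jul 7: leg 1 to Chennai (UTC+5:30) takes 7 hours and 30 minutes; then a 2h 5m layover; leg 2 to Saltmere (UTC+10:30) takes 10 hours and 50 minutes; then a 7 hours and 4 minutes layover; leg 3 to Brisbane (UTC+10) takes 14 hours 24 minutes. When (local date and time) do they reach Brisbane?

9:38 AM on July 9

Convert departure to UTC: 6:30 PM − 12:45 = 5:45 AM UTC on Jul 7.
Add 7 hours and 30 minutes leg 1 → 1:15 PM UTC.
Add 2 hours and 5 minutes layover in Chennai → 3:20 PM UTC.
Add 10 hours and 50 minutes leg 2 → 2:10 AM UTC (Jul 8).
Add 7 hours 4 minutes layover in Saltmere → 9:14 AM UTC.
Add 14 hours 24 minutes leg 3 → 11:38 PM UTC.
Brisbane is UTC+10:00, so local arrival = 11:38 PM + 10:00 = 9:38 AM on Jul 9.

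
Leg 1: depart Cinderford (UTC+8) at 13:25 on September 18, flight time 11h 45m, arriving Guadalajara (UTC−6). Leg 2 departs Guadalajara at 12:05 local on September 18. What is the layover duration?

55 minutes

Convert departure to UTC: 13:25 − 8:00 = 05:25 UTC on Sep 18.
Add 11 hours 45 minutes flight time → 17:10 UTC.
Guadalajara is UTC−6:00, so local arrival = 17:10 − 6:00 = 11:10 on Sep 18.
Layover = 12:05 − 11:10 = 55 minutes.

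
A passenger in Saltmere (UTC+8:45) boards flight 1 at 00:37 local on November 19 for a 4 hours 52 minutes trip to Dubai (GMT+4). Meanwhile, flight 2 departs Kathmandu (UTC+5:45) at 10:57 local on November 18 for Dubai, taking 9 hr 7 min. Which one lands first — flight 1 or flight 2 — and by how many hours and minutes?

the second, by 6 hours 25 minutes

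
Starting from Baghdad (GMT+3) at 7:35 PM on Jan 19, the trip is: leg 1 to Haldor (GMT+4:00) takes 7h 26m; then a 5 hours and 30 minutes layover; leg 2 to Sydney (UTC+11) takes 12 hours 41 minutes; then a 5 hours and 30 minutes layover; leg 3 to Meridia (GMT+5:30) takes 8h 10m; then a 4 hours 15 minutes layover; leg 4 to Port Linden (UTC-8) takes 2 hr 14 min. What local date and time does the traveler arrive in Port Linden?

6:21 AM on January 21

Convert departure to UTC: 7:35 PM − 3:00 = 4:35 PM UTC on Jan 19.
Add 7 hours and 26 minutes leg 1 → 12:01 AM UTC (Jan 20).
Add 5 hours and 30 minutes layover in Haldor → 5:31 AM UTC.
Add 12 hours 41 minutes leg 2 → 6:12 PM UTC.
Add 5 hours and 30 minutes layover in Sydney → 11:42 PM UTC.
Add 8 hours and 10 minutes leg 3 → 7:52 AM UTC (Jan 21).
Add 4 hours 15 minutes layover in Meridia → 12:07 PM UTC.
Add 2 hours and 14 minutes leg 4 → 2:21 PM UTC.
Port Linden is UTC−8:00, so local arrival = 2:21 PM − 8:00 = 6:21 AM on Jan 21.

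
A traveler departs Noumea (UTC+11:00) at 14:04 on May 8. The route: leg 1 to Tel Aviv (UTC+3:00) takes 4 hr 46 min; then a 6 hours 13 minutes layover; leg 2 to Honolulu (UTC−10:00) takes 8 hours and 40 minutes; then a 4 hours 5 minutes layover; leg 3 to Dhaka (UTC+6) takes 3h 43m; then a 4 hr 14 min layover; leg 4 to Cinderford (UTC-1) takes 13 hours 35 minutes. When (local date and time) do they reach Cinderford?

Convert departure to UTC: 14:04 − 11:00 = 03:04 UTC on May 8.
Add 4 hours 46 minutes leg 1 → 07:50 UTC.
Add 6 hours 13 minutes layover in Tel Aviv → 14:03 UTC.
Add 8 hours 40 minutes leg 2 → 22:43 UTC.
Add 4 hours and 5 minutes layover in Honolulu → 02:48 UTC (May 9).
Add 3 hours and 43 minutes leg 3 → 06:31 UTC.
Add 4 hours 14 minutes layover in Dhaka → 10:45 UTC.
Add 13 hours and 35 minutes leg 4 → 00:20 UTC (May 10).
Cinderford is UTC−1:00, so local arrival = 00:20 − 1:00 = 23:20 on May 9.

23:20 on May 9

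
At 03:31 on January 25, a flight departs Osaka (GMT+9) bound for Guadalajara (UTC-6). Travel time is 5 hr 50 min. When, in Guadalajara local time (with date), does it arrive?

Convert departure to UTC: 03:31 − 9:00 = 18:31 UTC on Jan 24.
Add 5 hours 50 minutes travel time → 00:21 UTC (Jan 25).
Guadalajara is UTC−6:00, so local arrival = 00:21 − 6:00 = 18:21 on Jan 24.

18:21 on Jan 24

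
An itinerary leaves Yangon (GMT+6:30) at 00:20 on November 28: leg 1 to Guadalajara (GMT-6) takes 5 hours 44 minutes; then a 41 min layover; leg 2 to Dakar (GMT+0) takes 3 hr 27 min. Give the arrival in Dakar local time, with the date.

Convert departure to UTC: 00:20 − 6:30 = 17:50 UTC on Nov 27.
Add 5 hours 44 minutes leg 1 → 23:34 UTC.
Add 41 minutes layover in Guadalajara → 00:15 UTC (Nov 28).
Add 3 hours 27 minutes leg 2 → 03:42 UTC.
Dakar is UTC+0, so local arrival is the same: 03:42 on Nov 28.

03:42 on November 28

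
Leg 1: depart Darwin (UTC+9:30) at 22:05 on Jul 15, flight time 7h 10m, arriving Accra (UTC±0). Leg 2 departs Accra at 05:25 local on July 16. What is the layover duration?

9 hours 40 minutes

Convert departure to UTC: 22:05 − 9:30 = 12:35 UTC on Jul 15.
Add 7 hours 10 minutes flight time → 19:45 UTC.
Accra is UTC+0, so local arrival is the same: 19:45 on Jul 15.
Layover = 05:25 − 19:45 (+1 day) = 9 hours 40 minutes.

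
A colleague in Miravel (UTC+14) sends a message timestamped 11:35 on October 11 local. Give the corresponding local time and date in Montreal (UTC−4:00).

In UTC: 11:35 − 14:00 = 21:35 on Oct 10.
Montreal is UTC−4:00: 21:35 − 4:00 = 17:35 on Oct 10.

17:35 on October 10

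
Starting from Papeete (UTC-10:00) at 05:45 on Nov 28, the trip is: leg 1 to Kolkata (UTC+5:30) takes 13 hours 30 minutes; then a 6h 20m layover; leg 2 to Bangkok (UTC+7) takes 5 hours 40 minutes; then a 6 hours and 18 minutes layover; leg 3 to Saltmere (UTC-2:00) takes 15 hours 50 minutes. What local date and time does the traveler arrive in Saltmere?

13:23 on Nov 30

Convert departure to UTC: 05:45 + 10:00 = 15:45 UTC on Nov 28.
Add 13 hours and 30 minutes leg 1 → 05:15 UTC (Nov 29).
Add 6 hours and 20 minutes layover in Kolkata → 11:35 UTC.
Add 5 hours and 40 minutes leg 2 → 17:15 UTC.
Add 6 hours 18 minutes layover in Bangkok → 23:33 UTC.
Add 15 hours and 50 minutes leg 3 → 15:23 UTC (Nov 30).
Saltmere is UTC−2:00, so local arrival = 15:23 − 2:00 = 13:23 on Nov 30.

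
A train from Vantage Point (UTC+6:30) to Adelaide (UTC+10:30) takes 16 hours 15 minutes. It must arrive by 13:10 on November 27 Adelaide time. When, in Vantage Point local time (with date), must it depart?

Target arrival in UTC: 13:10 − 10:30 = 02:40 on Nov 27.
Subtract 16 hours and 15 minutes → departure 10:25 UTC on Nov 26.
Vantage Point is UTC+6:30: 10:25 + 6:30 = 16:55 on Nov 26.

16:55 on Nov 26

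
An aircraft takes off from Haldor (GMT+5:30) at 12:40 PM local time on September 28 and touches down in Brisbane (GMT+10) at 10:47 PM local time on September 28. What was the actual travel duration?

Brisbane is 4:30 ahead of Haldor.
Clock-face elapsed time (ignoring zones) is 10 hours 7 minutes.
Actual elapsed = 10 hours 7 minutes − 4:30 = 5 hours 37 minutes.

5 hours 37 minutes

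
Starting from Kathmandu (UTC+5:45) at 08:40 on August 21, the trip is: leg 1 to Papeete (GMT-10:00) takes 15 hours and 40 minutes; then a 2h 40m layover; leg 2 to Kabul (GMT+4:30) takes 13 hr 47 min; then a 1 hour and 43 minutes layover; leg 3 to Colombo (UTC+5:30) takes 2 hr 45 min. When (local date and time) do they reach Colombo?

21:00 on August 22

Convert departure to UTC: 08:40 − 5:45 = 02:55 UTC on Aug 21.
Add 15 hours 40 minutes leg 1 → 18:35 UTC.
Add 2 hours 40 minutes layover in Papeete → 21:15 UTC.
Add 13 hours 47 minutes leg 2 → 11:02 UTC (Aug 22).
Add 1 hour 43 minutes layover in Kabul → 12:45 UTC.
Add 2 hours and 45 minutes leg 3 → 15:30 UTC.
Colombo is UTC+5:30, so local arrival = 15:30 + 5:30 = 21:00 on Aug 22.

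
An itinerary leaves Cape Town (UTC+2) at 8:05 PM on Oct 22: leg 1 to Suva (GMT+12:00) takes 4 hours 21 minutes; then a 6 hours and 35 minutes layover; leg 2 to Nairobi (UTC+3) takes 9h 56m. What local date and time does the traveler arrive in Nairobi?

5:57 PM on October 23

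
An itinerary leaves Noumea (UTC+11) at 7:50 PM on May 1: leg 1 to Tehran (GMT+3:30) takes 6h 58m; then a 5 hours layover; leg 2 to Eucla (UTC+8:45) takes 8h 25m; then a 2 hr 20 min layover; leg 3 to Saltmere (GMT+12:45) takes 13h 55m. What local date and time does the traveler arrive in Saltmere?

Convert departure to UTC: 7:50 PM − 11:00 = 8:50 AM UTC on May 1.
Add 6 hours 58 minutes leg 1 → 3:48 PM UTC.
Add 5 hours layover in Tehran → 8:48 PM UTC.
Add 8 hours 25 minutes leg 2 → 5:13 AM UTC (May 2).
Add 2 hours 20 minutes layover in Eucla → 7:33 AM UTC.
Add 13 hours 55 minutes leg 3 → 9:28 PM UTC.
Saltmere is UTC+12:45, so local arrival = 9:28 PM + 12:45 = 10:13 AM on May 3.

10:13 AM on May 3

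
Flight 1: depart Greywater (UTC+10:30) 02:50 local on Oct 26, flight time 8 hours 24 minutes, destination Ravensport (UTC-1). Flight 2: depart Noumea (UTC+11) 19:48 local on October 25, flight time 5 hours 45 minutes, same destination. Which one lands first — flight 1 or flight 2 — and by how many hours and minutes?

the second, by 10 hours 11 minutes

Flight 1 in UTC: 02:50 − 10:30 = 16:20 on Oct 25.
+8 hours 24 minutes → arrive 00:44 UTC on Oct 26.
Flight 2 in UTC: 19:48 − 11:00 = 08:48 on Oct 25.
+5 hours and 45 minutes → arrive 14:33 UTC on Oct 25.
Flight 2 lands earlier by 10 hours 11 minutes.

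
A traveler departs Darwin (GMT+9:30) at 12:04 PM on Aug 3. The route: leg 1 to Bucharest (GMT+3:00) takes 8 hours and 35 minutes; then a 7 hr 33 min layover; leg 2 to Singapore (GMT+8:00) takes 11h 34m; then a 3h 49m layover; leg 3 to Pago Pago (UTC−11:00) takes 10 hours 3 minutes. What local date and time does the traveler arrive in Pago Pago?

9:08 AM on Aug 4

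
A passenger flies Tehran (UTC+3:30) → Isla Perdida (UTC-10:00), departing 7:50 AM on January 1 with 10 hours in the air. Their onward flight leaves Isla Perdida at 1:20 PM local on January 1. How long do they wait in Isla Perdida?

9 hours

Convert departure to UTC: 7:50 AM − 3:30 = 4:20 AM UTC on Jan 1.
Add 10 hours flight time → 2:20 PM UTC.
Isla Perdida is UTC−10:00, so local arrival = 2:20 PM − 10:00 = 4:20 AM on Jan 1.
Layover = 1:20 PM − 4:20 AM = 9 hours.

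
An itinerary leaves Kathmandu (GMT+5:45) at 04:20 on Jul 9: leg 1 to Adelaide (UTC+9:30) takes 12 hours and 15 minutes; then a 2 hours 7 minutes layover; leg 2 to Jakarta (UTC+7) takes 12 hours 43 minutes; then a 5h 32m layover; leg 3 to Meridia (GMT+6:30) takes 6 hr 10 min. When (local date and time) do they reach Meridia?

19:52 on July 10

Convert departure to UTC: 04:20 − 5:45 = 22:35 UTC on Jul 8.
Add 12 hours 15 minutes leg 1 → 10:50 UTC (Jul 9).
Add 2 hours and 7 minutes layover in Adelaide → 12:57 UTC.
Add 12 hours 43 minutes leg 2 → 01:40 UTC (Jul 10).
Add 5 hours and 32 minutes layover in Jakarta → 07:12 UTC.
Add 6 hours and 10 minutes leg 3 → 13:22 UTC.
Meridia is UTC+6:30, so local arrival = 13:22 + 6:30 = 19:52 on Jul 10.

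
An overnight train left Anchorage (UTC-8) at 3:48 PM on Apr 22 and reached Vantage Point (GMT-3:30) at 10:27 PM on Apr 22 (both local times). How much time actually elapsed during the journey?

2 hours 9 minutes

Departure in UTC: 3:48 PM + 8:00 = 11:48 PM on Apr 22.
Arrival in UTC: 10:27 PM + 3:30 = 1:57 AM on Apr 23.
Elapsed = 1:57 AM − 11:48 PM (+1 day) = 2 hours 9 minutes.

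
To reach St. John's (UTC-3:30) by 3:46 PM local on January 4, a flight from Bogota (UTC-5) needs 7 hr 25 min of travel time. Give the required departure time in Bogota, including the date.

6:51 AM on Jan 4

Target arrival in UTC: 3:46 PM + 3:30 = 7:16 PM on Jan 4.
Subtract 7 hours and 25 minutes → departure 11:51 AM UTC on Jan 4.
Bogota is UTC−5:00: 11:51 AM − 5:00 = 6:51 AM on Jan 4.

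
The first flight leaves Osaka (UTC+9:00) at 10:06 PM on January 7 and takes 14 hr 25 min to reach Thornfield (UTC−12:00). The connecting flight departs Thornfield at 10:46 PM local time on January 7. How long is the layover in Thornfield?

Convert departure to UTC: 10:06 PM − 9:00 = 1:06 PM UTC on Jan 7.
Add 14 hours 25 minutes flight time → 3:31 AM UTC (Jan 8).
Thornfield is UTC−12:00, so local arrival = 3:31 AM − 12:00 = 3:31 PM on Jan 7.
Layover = 10:46 PM − 3:31 PM = 7 hours 15 minutes.

7 hours 15 minutes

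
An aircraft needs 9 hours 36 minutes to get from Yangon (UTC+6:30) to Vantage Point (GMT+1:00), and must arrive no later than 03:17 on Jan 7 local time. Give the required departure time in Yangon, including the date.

23:11 on January 6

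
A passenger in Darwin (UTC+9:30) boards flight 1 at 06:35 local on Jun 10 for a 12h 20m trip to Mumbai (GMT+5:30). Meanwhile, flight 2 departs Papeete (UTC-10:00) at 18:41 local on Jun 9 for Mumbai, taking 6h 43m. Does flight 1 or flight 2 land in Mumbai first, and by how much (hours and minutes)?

Flight 1 in UTC: 06:35 − 9:30 = 21:05 on Jun 9.
+12 hours and 20 minutes → arrive 09:25 UTC on Jun 10.
Flight 2 in UTC: 18:41 + 10:00 = 04:41 on Jun 10.
+6 hours and 43 minutes → arrive 11:24 UTC on Jun 10.
Flight 1 lands earlier by 1 hour 59 minutes.

the first, by 1 hour 59 minutes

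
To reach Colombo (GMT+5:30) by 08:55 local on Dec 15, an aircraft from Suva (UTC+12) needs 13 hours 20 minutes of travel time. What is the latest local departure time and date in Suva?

02:05 on Dec 15

Target arrival in UTC: 08:55 − 5:30 = 03:25 on Dec 15.
Subtract 13 hours and 20 minutes → departure 14:05 UTC on Dec 14.
Suva is UTC+12:00: 14:05 + 12:00 = 02:05 on Dec 15.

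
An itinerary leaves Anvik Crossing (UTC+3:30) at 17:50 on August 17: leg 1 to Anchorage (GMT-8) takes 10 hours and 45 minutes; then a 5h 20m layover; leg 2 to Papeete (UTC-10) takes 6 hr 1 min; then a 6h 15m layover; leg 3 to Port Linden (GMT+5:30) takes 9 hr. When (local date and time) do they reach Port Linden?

09:11 on August 19

Convert departure to UTC: 17:50 − 3:30 = 14:20 UTC on Aug 17.
Add 10 hours 45 minutes leg 1 → 01:05 UTC (Aug 18).
Add 5 hours and 20 minutes layover in Anchorage → 06:25 UTC.
Add 6 hours 1 minute leg 2 → 12:26 UTC.
Add 6 hours 15 minutes layover in Papeete → 18:41 UTC.
Add 9 hours leg 3 → 03:41 UTC (Aug 19).
Port Linden is UTC+5:30, so local arrival = 03:41 + 5:30 = 09:11 on Aug 19.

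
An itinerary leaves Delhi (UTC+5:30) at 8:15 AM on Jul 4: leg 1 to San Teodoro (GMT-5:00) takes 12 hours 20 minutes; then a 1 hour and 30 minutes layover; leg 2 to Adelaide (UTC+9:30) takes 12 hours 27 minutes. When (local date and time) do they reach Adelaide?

2:32 PM on Jul 5

Convert departure to UTC: 8:15 AM − 5:30 = 2:45 AM UTC on Jul 4.
Add 12 hours 20 minutes leg 1 → 3:05 PM UTC.
Add 1 hour and 30 minutes layover in San Teodoro → 4:35 PM UTC.
Add 12 hours 27 minutes leg 2 → 5:02 AM UTC (Jul 5).
Adelaide is UTC+9:30, so local arrival = 5:02 AM + 9:30 = 2:32 PM on Jul 5.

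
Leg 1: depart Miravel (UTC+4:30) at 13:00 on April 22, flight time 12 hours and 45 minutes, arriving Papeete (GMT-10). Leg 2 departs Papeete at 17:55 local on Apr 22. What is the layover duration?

Convert departure to UTC: 13:00 − 4:30 = 08:30 UTC on Apr 22.
Add 12 hours and 45 minutes flight time → 21:15 UTC.
Papeete is UTC−10:00, so local arrival = 21:15 − 10:00 = 11:15 on Apr 22.
Layover = 17:55 − 11:15 = 6 hours 40 minutes.

6 hours 40 minutes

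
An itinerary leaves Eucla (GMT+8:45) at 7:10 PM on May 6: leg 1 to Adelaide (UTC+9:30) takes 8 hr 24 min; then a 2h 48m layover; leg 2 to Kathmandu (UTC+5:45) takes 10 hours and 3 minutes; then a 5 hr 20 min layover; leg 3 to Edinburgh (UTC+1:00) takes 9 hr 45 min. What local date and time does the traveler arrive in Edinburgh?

Convert departure to UTC: 7:10 PM − 8:45 = 10:25 AM UTC on May 6.
Add 8 hours 24 minutes leg 1 → 6:49 PM UTC.
Add 2 hours 48 minutes layover in Adelaide → 9:37 PM UTC.
Add 10 hours and 3 minutes leg 2 → 7:40 AM UTC (May 7).
Add 5 hours 20 minutes layover in Kathmandu → 1:00 PM UTC.
Add 9 hours and 45 minutes leg 3 → 10:45 PM UTC.
Edinburgh is UTC+1:00, so local arrival = 10:45 PM + 1:00 = 11:45 PM on May 7.

11:45 PM on May 7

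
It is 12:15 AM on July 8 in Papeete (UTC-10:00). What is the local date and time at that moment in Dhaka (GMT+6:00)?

4:15 PM on July 8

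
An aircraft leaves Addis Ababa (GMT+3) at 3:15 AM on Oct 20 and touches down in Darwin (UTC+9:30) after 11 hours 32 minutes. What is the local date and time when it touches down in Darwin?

Convert departure to UTC: 3:15 AM − 3:00 = 12:15 AM UTC on Oct 20.
Add 11 hours 32 minutes travel time → 11:47 AM UTC.
Darwin is UTC+9:30, so local arrival = 11:47 AM + 9:30 = 9:17 PM on Oct 20.

9:17 PM on Oct 20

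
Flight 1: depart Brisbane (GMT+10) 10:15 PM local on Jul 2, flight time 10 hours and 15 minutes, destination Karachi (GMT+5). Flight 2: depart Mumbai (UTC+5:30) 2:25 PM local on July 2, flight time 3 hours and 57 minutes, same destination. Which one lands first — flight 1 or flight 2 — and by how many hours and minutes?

Flight 1 in UTC: 10:15 PM − 10:00 = 12:15 PM on Jul 2.
+10 hours 15 minutes → arrive 10:30 PM UTC on Jul 2.
Flight 2 in UTC: 2:25 PM − 5:30 = 8:55 AM on Jul 2.
+3 hours 57 minutes → arrive 12:52 PM UTC on Jul 2.
Flight 2 lands earlier by 9 hours 38 minutes.

the second, by 9 hours 38 minutes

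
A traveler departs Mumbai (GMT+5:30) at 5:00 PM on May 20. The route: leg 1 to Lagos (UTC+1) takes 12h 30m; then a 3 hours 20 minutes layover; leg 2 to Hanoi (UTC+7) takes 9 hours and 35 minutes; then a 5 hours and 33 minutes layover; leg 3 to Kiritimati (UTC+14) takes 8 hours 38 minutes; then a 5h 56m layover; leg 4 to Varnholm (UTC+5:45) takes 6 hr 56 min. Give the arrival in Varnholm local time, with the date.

9:43 PM on May 22

Convert departure to UTC: 5:00 PM − 5:30 = 11:30 AM UTC on May 20.
Add 12 hours 30 minutes leg 1 → 12:00 AM UTC (May 21).
Add 3 hours and 20 minutes layover in Lagos → 3:20 AM UTC.
Add 9 hours 35 minutes leg 2 → 12:55 PM UTC.
Add 5 hours 33 minutes layover in Hanoi → 6:28 PM UTC.
Add 8 hours and 38 minutes leg 3 → 3:06 AM UTC (May 22).
Add 5 hours 56 minutes layover in Kiritimati → 9:02 AM UTC.
Add 6 hours 56 minutes leg 4 → 3:58 PM UTC.
Varnholm is UTC+5:45, so local arrival = 3:58 PM + 5:45 = 9:43 PM on May 22.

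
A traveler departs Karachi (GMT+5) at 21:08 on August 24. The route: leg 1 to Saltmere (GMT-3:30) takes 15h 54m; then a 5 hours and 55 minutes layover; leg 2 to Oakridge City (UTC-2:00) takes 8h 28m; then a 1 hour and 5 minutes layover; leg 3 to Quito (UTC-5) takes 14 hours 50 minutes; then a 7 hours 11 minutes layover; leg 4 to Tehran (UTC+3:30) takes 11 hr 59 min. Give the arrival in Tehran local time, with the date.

Convert departure to UTC: 21:08 − 5:00 = 16:08 UTC on Aug 24.
Add 15 hours and 54 minutes leg 1 → 08:02 UTC (Aug 25).
Add 5 hours 55 minutes layover in Saltmere → 13:57 UTC.
Add 8 hours and 28 minutes leg 2 → 22:25 UTC.
Add 1 hour and 5 minutes layover in Oakridge City → 23:30 UTC.
Add 14 hours 50 minutes leg 3 → 14:20 UTC (Aug 26).
Add 7 hours 11 minutes layover in Quito → 21:31 UTC.
Add 11 hours and 59 minutes leg 4 → 09:30 UTC (Aug 27).
Tehran is UTC+3:30, so local arrival = 09:30 + 3:30 = 13:00 on Aug 27.

13:00 on August 27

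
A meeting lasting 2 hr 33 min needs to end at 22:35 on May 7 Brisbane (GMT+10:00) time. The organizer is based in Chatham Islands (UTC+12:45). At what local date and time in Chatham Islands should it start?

22:47 on May 7

Target end time in UTC: 22:35 − 10:00 = 12:35 on May 7.
Subtract 2 hours 33 minutes → start 10:02 UTC on May 7.
Chatham Islands is UTC+12:45: 10:02 + 12:45 = 22:47 on May 7.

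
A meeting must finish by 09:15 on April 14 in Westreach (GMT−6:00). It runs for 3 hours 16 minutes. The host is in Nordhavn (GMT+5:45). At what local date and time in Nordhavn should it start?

Target end time in UTC: 09:15 + 6:00 = 15:15 on Apr 14.
Subtract 3 hours 16 minutes → start 11:59 UTC on Apr 14.
Nordhavn is UTC+5:45: 11:59 + 5:45 = 17:44 on Apr 14.

17:44 on Apr 14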